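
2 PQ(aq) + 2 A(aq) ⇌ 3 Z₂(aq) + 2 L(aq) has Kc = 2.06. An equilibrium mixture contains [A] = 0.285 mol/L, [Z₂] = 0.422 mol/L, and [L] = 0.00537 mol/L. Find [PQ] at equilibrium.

[PQ] = 0.00360 mol/L

At equilibrium, Kc = [Z₂]³·[L]² / ([PQ]²·[A]²) = 2.06.
(0.422)³·(0.00537)² / (([PQ])²·(0.285)²) = 2.06
[PQ]² = 1.30×10⁻⁵ ⇒ [PQ] = 0.00360 mol/L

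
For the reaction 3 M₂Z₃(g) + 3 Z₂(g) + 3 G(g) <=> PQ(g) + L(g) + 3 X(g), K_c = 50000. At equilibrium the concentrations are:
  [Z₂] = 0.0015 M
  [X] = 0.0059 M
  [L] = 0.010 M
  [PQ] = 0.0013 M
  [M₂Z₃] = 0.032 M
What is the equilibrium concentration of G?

[G] = 0.078 M

At equilibrium, K_c = [PQ]·[L]·[X]³ / ([M₂Z₃]³·[Z₂]³·[G]³) = 50000.
(0.0013)·(0.010)·(0.0059)³ / ((0.032)³·(0.0015)³·([G])³) = 50000
[G]³ = 4.83e-4 ⇒ [G] = 0.078 M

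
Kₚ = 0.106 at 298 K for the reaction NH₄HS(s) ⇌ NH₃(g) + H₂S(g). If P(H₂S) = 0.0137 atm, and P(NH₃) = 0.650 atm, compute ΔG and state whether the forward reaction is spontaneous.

ΔG = -6.14 kJ/mol; the forward reaction is spontaneous

(NH₄HS is a pure solid — omitted from Qₚ.)
Qₚ = P(NH₃)·P(H₂S) = (0.650)·(0.0137) = 0.00891
ΔG = RT ln(Qₚ/Kₚ) = (8.314 J mol⁻¹ K⁻¹)(298 K) × ln(0.00891/0.106)
   = (2.478 kJ/mol)(-2.476) = -6.14 kJ/mol
ΔG < 0, so the forward reaction is spontaneous (proceeds forward).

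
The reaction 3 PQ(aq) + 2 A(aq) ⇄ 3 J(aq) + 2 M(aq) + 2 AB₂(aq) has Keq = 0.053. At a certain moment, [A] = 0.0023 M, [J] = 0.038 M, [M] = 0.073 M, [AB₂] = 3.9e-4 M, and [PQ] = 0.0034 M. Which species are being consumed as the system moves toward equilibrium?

Q = [J]³·[M]²·[AB₂]² / ([PQ]³·[A]²) = (0.038)³·(0.073)²·(3.9e-4)² / ((0.0034)³·(0.0023)²) = 0.21
Q = 0.21 > Keq = 0.053: net reverse reaction.

J, M, AB₂ (products)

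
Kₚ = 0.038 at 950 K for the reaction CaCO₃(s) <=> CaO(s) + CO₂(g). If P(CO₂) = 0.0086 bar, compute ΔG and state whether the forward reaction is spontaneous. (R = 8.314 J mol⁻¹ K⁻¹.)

(CaCO₃, CaO are pure solids — omitted from Qₚ.)
Qₚ = P(CO₂) = 0.00860
ΔG = RT ln(Qₚ/Kₚ) = (8.314 J mol⁻¹ K⁻¹)(950 K) × ln(0.00860/0.038)
   = (7.898 kJ/mol)(-1.486) = -11.7 kJ/mol
ΔG < 0, so the forward reaction is spontaneous (proceeds forward).

ΔG = -11.7 kJ/mol; the forward reaction is spontaneous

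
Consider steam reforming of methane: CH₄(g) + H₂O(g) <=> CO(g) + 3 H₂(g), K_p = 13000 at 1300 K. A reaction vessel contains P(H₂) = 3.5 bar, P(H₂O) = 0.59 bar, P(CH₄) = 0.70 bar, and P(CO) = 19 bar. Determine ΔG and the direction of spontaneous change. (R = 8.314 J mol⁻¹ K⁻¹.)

Q_p = P(CO)·P(H₂)³ / (P(CH₄)·P(H₂O)) = (19)·(3.5)³ / ((0.70)·(0.59)) = 1970
ΔG = RT ln(Q_p/K_p) = (8.314 J mol⁻¹ K⁻¹)(1300 K) × ln(1970/13000)
   = (10.81 kJ/mol)(-1.887) = -20.4 kJ/mol
ΔG < 0, so the forward reaction is spontaneous (proceeds forward).

ΔG = -20.4 kJ/mol; the forward reaction is spontaneous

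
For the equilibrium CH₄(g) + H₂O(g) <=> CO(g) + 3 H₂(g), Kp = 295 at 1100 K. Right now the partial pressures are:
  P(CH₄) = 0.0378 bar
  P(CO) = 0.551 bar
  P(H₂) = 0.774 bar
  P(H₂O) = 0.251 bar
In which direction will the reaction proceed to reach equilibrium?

Qp = P(CO)·P(H₂)³ / (P(CH₄)·P(H₂O)) = (0.551)·(0.774)³ / ((0.0378)·(0.251)) = 26.9
Qp = 26.9 < Kp = 295, so the forward reaction proceeds.

forward (toward products)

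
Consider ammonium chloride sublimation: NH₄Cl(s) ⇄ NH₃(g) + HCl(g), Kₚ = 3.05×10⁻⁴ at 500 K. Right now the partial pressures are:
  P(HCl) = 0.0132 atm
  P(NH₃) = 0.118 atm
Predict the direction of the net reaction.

in the reverse direction

(NH₄Cl is a pure solid — omitted from Qₚ.)
Qₚ = P(NH₃)·P(HCl) = (0.118)·(0.0132) = 0.00156
Qₚ = 0.00156 > Kₚ = 3.05×10⁻⁴, so the reverse reaction proceeds.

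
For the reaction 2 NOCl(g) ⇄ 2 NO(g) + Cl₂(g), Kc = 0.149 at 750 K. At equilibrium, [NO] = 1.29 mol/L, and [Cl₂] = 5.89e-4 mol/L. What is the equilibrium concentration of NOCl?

At equilibrium, Kc = [NO]²·[Cl₂] / [NOCl]² = 0.149.
(1.29)²·(5.89e-4) / ([NOCl])² = 0.149
[NOCl]² = 0.00658 ⇒ [NOCl] = 0.0811 mol/L

[NOCl] = 0.0811 mol/L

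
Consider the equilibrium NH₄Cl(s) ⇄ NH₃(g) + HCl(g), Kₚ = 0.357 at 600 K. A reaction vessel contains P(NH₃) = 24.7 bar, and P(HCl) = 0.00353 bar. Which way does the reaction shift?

to the right

(NH₄Cl is a pure solid — omitted from Qₚ.)
Qₚ = P(NH₃)·P(HCl) = (24.7)·(0.00353) = 0.0872
Qₚ = 0.0872 < Kₚ = 0.357, so the forward reaction proceeds.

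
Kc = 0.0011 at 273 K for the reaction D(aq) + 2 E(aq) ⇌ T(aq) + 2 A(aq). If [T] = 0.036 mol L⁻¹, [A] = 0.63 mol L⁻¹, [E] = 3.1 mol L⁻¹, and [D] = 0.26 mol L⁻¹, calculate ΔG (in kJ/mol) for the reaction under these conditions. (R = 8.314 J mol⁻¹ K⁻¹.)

ΔG = 3.74 kJ/mol

Qc = [T]·[A]² / ([D]·[E]²) = (0.036)·(0.63)² / ((0.26)·(3.1)²) = 0.00572
ΔG = RT ln(Qc/Kc) = (8.314 J mol⁻¹ K⁻¹)(273 K) × ln(0.00572/0.0011)
   = (2.270 kJ/mol)(1.649) = 3.74 kJ/mol
ΔG > 0, so the forward reaction is non-spontaneous (proceeds in reverse).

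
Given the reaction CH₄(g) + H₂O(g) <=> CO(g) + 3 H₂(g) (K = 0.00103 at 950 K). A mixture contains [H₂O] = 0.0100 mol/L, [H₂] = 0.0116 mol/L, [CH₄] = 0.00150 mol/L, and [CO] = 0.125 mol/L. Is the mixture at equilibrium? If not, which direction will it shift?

no; Q > K, reaction proceeds in reverse

Q = [CO]·[H₂]³ / ([CH₄]·[H₂O]) = (0.125)·(0.0116)³ / ((0.00150)·(0.0100)) = 0.0130
Q = 0.0130 > K = 0.00103: net reverse reaction.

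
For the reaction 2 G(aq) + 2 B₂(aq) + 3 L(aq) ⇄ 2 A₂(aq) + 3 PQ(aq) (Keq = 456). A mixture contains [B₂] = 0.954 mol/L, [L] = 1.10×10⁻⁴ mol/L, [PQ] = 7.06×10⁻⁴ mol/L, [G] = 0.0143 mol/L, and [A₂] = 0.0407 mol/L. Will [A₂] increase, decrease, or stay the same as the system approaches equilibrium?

decrease

Q = [A₂]²·[PQ]³ / ([G]²·[B₂]²·[L]³) = (0.0407)²·(7.06×10⁻⁴)³ / ((0.0143)²·(0.954)²·(1.10×10⁻⁴)³) = 2350
Q = 2350 > Keq = 456: net reverse reaction.
A₂ is a product, so it decreases.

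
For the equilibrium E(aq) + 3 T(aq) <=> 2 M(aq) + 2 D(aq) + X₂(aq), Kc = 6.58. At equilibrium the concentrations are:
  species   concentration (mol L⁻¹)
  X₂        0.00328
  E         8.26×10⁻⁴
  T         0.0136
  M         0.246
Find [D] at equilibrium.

[D] = 0.00830 mol L⁻¹

At equilibrium, Kc = [M]²·[D]²·[X₂] / ([E]·[T]³) = 6.58.
(0.246)²·([D])²·(0.00328) / ((8.26×10⁻⁴)·(0.0136)³) = 6.58
[D]² = 6.89×10⁻⁵ ⇒ [D] = 0.00830 mol L⁻¹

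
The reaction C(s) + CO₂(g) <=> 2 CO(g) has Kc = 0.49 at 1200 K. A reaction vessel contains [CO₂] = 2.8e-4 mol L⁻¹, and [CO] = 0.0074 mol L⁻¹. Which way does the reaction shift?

(C is a pure solid — omitted from Qc.)
Qc = [CO]² / [CO₂] = (0.0074)² / (2.8e-4) = 0.20
Qc = 0.20 < Kc = 0.49, so the forward reaction proceeds.

in the forward direction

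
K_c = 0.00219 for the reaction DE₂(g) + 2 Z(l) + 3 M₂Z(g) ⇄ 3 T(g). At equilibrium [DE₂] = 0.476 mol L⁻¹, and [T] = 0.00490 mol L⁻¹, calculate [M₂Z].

(Z is a pure liquid — omitted from K_c.)
At equilibrium, K_c = [T]³ / ([DE₂]·[M₂Z]³) = 0.00219.
(0.00490)³ / ((0.476)·([M₂Z])³) = 0.00219
[M₂Z]³ = 1.13e-4 ⇒ [M₂Z] = 0.0483 mol L⁻¹

[M₂Z] = 0.0483 mol L⁻¹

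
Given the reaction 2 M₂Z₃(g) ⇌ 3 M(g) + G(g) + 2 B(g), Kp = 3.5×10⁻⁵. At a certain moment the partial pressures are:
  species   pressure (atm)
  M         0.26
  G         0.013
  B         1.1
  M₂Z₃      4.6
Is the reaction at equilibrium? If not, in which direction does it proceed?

Qp = P(M)³·P(G)·P(B)² / P(M₂Z₃)² = (0.26)³·(0.013)·(1.1)² / (4.6)² = 1.3×10⁻⁵
Qp = 1.3×10⁻⁵ < Kp = 3.5×10⁻⁵, so the forward reaction proceeds.

in the forward direction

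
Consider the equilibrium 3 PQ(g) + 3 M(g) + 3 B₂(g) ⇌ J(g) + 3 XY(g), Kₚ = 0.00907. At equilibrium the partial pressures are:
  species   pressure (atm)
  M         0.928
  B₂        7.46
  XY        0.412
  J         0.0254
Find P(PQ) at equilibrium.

P(PQ) = 0.0839 atm

At equilibrium, Kₚ = P(J)·P(XY)³ / (P(PQ)³·P(M)³·P(B₂)³) = 0.00907.
(0.0254)·(0.412)³ / ((P(PQ))³·(0.928)³·(7.46)³) = 0.00907
P(PQ)³ = 5.90e-4 ⇒ P(PQ) = 0.0839 atm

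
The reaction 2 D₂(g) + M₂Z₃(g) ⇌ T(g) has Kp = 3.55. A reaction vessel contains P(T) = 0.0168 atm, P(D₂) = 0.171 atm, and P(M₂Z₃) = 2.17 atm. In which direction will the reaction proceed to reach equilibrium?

toward products

Qp = P(T) / (P(D₂)²·P(M₂Z₃)) = (0.0168) / ((0.171)²·(2.17)) = 0.265
Qp = 0.265 < Kp = 3.55, so the forward reaction proceeds.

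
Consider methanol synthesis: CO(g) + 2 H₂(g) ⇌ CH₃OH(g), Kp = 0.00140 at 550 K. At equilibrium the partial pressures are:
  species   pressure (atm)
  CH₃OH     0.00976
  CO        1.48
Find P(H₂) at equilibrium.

P(H₂) = 2.17 atm

At equilibrium, Kp = P(CH₃OH) / (P(CO)·P(H₂)²) = 0.00140.
(0.00976) / ((1.48)·(P(H₂))²) = 0.00140
P(H₂)² = 4.71 ⇒ P(H₂) = 2.17 atm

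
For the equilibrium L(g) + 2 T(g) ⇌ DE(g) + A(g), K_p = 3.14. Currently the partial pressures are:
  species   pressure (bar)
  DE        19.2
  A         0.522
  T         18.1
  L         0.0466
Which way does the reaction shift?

Q_p = P(DE)·P(A) / (P(L)·P(T)²) = (19.2)·(0.522) / ((0.0466)·(18.1)²) = 0.656
Q_p = 0.656 < K_p = 3.14, so the forward reaction proceeds.

forward (toward products)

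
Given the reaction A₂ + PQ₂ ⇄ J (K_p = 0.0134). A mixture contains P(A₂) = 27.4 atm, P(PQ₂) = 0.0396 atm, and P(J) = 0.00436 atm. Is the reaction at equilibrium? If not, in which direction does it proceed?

forward (toward products)

Q_p = P(J) / (P(A₂)·P(PQ₂)) = (0.00436) / ((27.4)·(0.0396)) = 0.00402
Q_p = 0.00402 < K_p = 0.0134, so the forward reaction proceeds.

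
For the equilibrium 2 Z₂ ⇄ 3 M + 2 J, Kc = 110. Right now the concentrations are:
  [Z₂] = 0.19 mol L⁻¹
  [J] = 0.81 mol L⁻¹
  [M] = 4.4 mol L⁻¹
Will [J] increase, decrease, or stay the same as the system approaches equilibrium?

Qc = [M]³·[J]² / [Z₂]² = (4.4)³·(0.81)² / (0.19)² = 1500
Qc = 1500 > Kc = 110: net reverse reaction.
J is a product, so it decreases.

decrease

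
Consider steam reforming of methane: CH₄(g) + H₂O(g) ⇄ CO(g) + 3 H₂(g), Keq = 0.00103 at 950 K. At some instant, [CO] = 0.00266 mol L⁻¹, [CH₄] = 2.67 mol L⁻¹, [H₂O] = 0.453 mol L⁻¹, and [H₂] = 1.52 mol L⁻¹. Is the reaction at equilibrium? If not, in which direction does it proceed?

Q = [CO]·[H₂]³ / ([CH₄]·[H₂O]) = (0.00266)·(1.52)³ / ((2.67)·(0.453)) = 0.00772
Q = 0.00772 > Keq = 0.00103, so the reverse reaction proceeds.

toward reactants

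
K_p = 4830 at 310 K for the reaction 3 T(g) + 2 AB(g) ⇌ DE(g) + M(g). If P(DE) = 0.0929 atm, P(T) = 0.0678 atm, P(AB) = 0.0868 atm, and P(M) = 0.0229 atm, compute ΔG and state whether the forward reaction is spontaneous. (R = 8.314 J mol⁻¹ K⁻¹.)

ΔG = -4.31 kJ/mol; the forward reaction is spontaneous

Q_p = P(DE)·P(M) / (P(T)³·P(AB)²) = (0.0929)·(0.0229) / ((0.0678)³·(0.0868)²) = 906
ΔG = RT ln(Q_p/K_p) = (8.314 J mol⁻¹ K⁻¹)(310 K) × ln(906/4830)
   = (2.577 kJ/mol)(-1.674) = -4.31 kJ/mol
ΔG < 0, so the forward reaction is spontaneous (proceeds forward).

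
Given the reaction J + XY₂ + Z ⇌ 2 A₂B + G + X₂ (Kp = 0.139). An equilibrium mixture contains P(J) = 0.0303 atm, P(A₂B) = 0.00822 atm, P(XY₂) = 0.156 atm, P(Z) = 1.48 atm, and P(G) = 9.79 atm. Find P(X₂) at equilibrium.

At equilibrium, Kp = P(A₂B)²·P(G)·P(X₂) / (P(J)·P(XY₂)·P(Z)) = 0.139.
(0.00822)²·(9.79)·(P(X₂)) / ((0.0303)·(0.156)·(1.48)) = 0.139
P(X₂) = 1.47 atm

P(X₂) = 1.47 atm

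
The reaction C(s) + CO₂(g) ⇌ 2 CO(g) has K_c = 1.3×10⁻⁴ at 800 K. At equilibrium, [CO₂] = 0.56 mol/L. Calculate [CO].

[CO] = 0.0085 mol/L

(C is a pure solid — omitted from K_c.)
At equilibrium, K_c = [CO]² / [CO₂] = 1.3×10⁻⁴.
([CO])² / (0.56) = 1.3×10⁻⁴
[CO]² = 7.28×10⁻⁵ ⇒ [CO] = 0.0085 mol/L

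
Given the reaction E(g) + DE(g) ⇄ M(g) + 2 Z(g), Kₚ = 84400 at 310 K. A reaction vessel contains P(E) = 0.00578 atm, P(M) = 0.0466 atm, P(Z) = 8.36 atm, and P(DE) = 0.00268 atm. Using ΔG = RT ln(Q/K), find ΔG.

Qₚ = P(M)·P(Z)² / (P(E)·P(DE)) = (0.0466)·(8.36)² / ((0.00578)·(0.00268)) = 2.10×10⁵
ΔG = RT ln(Qₚ/Kₚ) = (8.314 J mol⁻¹ K⁻¹)(310 K) × ln(2.10×10⁵/84400)
   = (2.577 kJ/mol)(0.9115) = 2.35 kJ/mol
ΔG > 0, so the forward reaction is non-spontaneous (proceeds in reverse).

ΔG = 2.35 kJ/mol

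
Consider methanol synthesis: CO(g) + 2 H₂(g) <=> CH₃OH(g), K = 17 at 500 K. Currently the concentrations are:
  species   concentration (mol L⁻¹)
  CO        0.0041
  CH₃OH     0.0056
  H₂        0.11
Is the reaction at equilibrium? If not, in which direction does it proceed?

reverse (toward reactants)

Q = [CH₃OH] / ([CO]·[H₂]²) = (0.0056) / ((0.0041)·(0.11)²) = 110
Q = 110 > K = 17, so the reverse reaction proceeds.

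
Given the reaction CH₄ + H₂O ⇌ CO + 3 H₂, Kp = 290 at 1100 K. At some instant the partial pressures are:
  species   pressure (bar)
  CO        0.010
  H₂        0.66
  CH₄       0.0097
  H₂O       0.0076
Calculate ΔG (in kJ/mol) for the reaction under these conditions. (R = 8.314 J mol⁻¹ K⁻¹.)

ΔG = -18.3 kJ/mol

Qp = P(CO)·P(H₂)³ / (P(CH₄)·P(H₂O)) = (0.010)·(0.66)³ / ((0.0097)·(0.0076)) = 39.0
ΔG = RT ln(Qp/Kp) = (8.314 J mol⁻¹ K⁻¹)(1100 K) × ln(39.0/290)
   = (9.145 kJ/mol)(-2.006) = -18.3 kJ/mol
ΔG < 0, so the forward reaction is spontaneous (proceeds forward).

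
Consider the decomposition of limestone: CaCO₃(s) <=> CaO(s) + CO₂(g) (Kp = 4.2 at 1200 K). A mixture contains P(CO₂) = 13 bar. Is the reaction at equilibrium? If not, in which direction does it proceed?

toward reactants

(CaCO₃, CaO are pure solids — omitted from Qp.)
Qp = P(CO₂) = 13
Qp = 13 > Kp = 4.2, so the reverse reaction proceeds.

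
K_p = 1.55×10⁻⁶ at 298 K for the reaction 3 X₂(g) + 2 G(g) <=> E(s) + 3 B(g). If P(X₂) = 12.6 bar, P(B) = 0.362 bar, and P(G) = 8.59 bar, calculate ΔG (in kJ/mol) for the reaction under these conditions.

(E is a pure solid — omitted from Q_p.)
Q_p = P(B)³ / (P(X₂)³·P(G)²) = (0.362)³ / ((12.6)³·(8.59)²) = 3.21×10⁻⁷
ΔG = RT ln(Q_p/K_p) = (8.314 J mol⁻¹ K⁻¹)(298 K) × ln(3.21×10⁻⁷/1.55×10⁻⁶)
   = (2.478 kJ/mol)(-1.575) = -3.90 kJ/mol
ΔG < 0, so the forward reaction is spontaneous (proceeds forward).

ΔG = -3.90 kJ/mol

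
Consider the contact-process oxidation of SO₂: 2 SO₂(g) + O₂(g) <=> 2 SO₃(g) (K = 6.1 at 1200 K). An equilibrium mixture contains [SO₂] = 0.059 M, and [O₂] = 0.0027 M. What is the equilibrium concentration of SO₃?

[SO₃] = 0.0076 M

At equilibrium, K = [SO₃]² / ([SO₂]²·[O₂]) = 6.1.
([SO₃])² / ((0.059)²·(0.0027)) = 6.1
[SO₃]² = 5.73e-5 ⇒ [SO₃] = 0.0076 M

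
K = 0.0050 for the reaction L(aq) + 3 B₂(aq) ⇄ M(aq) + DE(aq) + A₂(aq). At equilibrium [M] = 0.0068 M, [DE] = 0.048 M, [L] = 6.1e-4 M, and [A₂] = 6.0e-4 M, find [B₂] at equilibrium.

At equilibrium, K = [M]·[DE]·[A₂] / ([L]·[B₂]³) = 0.0050.
(0.0068)·(0.048)·(6.0e-4) / ((6.1e-4)·([B₂])³) = 0.0050
[B₂]³ = 0.0642 ⇒ [B₂] = 0.40 M

[B₂] = 0.40 M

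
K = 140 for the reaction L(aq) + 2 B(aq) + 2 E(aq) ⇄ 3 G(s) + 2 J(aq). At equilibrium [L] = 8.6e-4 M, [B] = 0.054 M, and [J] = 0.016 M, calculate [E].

[E] = 0.85 M

(G is a pure solid — omitted from K.)
At equilibrium, K = [J]² / ([L]·[B]²·[E]²) = 140.
(0.016)² / ((8.6e-4)·(0.054)²·([E])²) = 140
[E]² = 0.729 ⇒ [E] = 0.85 M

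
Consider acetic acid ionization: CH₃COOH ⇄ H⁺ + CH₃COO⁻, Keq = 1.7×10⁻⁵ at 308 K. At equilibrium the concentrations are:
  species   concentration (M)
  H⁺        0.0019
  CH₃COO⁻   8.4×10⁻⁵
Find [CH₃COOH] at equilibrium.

[CH₃COOH] = 0.0094 M

At equilibrium, Keq = [H⁺]·[CH₃COO⁻] / [CH₃COOH] = 1.7×10⁻⁵.
(0.0019)·(8.4×10⁻⁵) / ([CH₃COOH]) = 1.7×10⁻⁵
[CH₃COOH] = 0.00939 = 0.0094 M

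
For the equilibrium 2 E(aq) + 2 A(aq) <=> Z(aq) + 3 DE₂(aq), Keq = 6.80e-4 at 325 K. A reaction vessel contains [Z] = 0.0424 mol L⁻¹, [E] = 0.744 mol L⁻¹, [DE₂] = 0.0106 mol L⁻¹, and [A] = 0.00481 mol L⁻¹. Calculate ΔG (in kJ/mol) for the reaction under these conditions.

Q = [Z]·[DE₂]³ / ([E]²·[A]²) = (0.0424)·(0.0106)³ / ((0.744)²·(0.00481)²) = 0.00394
ΔG = RT ln(Q/Keq) = (8.314 J mol⁻¹ K⁻¹)(325 K) × ln(0.00394/6.80e-4)
   = (2.702 kJ/mol)(1.757) = 4.75 kJ/mol
ΔG > 0, so the forward reaction is non-spontaneous (proceeds in reverse).

ΔG = 4.75 kJ/mol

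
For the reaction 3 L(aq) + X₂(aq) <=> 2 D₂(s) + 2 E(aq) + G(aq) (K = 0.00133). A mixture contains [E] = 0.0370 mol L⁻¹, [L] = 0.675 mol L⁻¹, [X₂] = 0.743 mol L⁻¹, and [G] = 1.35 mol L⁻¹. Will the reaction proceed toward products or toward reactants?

reverse (toward reactants)

(D₂ is a pure solid — omitted from Q.)
Q = [E]²·[G] / ([L]³·[X₂]) = (0.0370)²·(1.35) / ((0.675)³·(0.743)) = 0.00809
Q = 0.00809 > K = 0.00133, so the reverse reaction proceeds.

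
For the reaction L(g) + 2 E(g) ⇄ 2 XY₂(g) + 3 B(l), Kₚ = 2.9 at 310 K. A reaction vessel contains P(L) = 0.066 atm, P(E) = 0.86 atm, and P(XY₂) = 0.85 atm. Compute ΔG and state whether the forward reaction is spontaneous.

ΔG = 4.20 kJ/mol; the forward reaction is non-spontaneous

(B is a pure liquid — omitted from Qₚ.)
Qₚ = P(XY₂)² / (P(L)·P(E)²) = (0.85)² / ((0.066)·(0.86)²) = 14.8
ΔG = RT ln(Qₚ/Kₚ) = (8.314 J mol⁻¹ K⁻¹)(310 K) × ln(14.8/2.9)
   = (2.577 kJ/mol)(1.630) = 4.20 kJ/mol
ΔG > 0, so the forward reaction is non-spontaneous (proceeds in reverse).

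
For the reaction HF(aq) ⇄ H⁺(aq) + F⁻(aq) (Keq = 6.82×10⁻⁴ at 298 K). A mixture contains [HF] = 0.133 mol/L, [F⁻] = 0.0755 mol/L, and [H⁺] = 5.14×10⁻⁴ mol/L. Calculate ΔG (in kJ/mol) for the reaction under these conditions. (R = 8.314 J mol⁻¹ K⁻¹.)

Q = [H⁺]·[F⁻] / [HF] = (5.14×10⁻⁴)·(0.0755) / (0.133) = 2.92×10⁻⁴
ΔG = RT ln(Q/Keq) = (8.314 J mol⁻¹ K⁻¹)(298 K) × ln(2.92×10⁻⁴/6.82×10⁻⁴)
   = (2.478 kJ/mol)(-0.8483) = -2.10 kJ/mol
ΔG < 0, so the forward reaction is spontaneous (proceeds forward).

ΔG = -2.10 kJ/mol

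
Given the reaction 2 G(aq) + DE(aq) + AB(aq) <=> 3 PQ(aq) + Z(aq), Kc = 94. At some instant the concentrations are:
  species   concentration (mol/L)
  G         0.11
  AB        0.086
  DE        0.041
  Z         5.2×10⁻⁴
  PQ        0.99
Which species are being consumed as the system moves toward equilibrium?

G, DE, AB (reactants)

Qc = [PQ]³·[Z] / ([G]²·[DE]·[AB]) = (0.99)³·(5.2×10⁻⁴) / ((0.11)²·(0.041)·(0.086)) = 12
Qc = 12 < Kc = 94: net forward reaction.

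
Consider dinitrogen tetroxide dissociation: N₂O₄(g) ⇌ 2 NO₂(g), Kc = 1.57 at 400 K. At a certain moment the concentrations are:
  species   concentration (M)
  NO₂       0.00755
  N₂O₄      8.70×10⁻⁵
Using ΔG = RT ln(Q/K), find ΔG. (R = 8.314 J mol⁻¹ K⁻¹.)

ΔG = -2.91 kJ/mol

Qc = [NO₂]² / [N₂O₄] = (0.00755)² / (8.70×10⁻⁵) = 0.655
ΔG = RT ln(Qc/Kc) = (8.314 J mol⁻¹ K⁻¹)(400 K) × ln(0.655/1.57)
   = (3.326 kJ/mol)(-0.8742) = -2.91 kJ/mol
ΔG < 0, so the forward reaction is spontaneous (proceeds forward).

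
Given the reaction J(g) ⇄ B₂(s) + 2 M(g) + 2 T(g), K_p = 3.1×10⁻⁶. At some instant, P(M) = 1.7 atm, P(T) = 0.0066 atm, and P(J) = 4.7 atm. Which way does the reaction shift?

(B₂ is a pure solid — omitted from Q_p.)
Q_p = P(M)²·P(T)² / P(J) = (1.7)²·(0.0066)² / (4.7) = 2.7×10⁻⁵
Q_p = 2.7×10⁻⁵ > K_p = 3.1×10⁻⁶, so the reverse reaction proceeds.

toward reactants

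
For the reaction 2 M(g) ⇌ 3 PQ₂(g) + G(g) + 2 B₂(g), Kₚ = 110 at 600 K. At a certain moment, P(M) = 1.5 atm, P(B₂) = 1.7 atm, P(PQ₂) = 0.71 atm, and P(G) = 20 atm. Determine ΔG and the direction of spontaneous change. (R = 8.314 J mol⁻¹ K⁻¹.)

Qₚ = P(PQ₂)³·P(G)·P(B₂)² / P(M)² = (0.71)³·(20)·(1.7)² / (1.5)² = 9.19
ΔG = RT ln(Qₚ/Kₚ) = (8.314 J mol⁻¹ K⁻¹)(600 K) × ln(9.19/110)
   = (4.988 kJ/mol)(-2.482) = -12.4 kJ/mol
ΔG < 0, so the forward reaction is spontaneous (proceeds forward).

ΔG = -12.4 kJ/mol; the forward reaction is spontaneous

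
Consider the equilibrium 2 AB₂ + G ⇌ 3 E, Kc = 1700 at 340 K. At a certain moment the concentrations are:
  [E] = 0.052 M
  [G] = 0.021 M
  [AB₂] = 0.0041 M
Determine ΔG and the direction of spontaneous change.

Qc = [E]³ / ([AB₂]²·[G]) = (0.052)³ / ((0.0041)²·(0.021)) = 398
ΔG = RT ln(Qc/Kc) = (8.314 J mol⁻¹ K⁻¹)(340 K) × ln(398/1700)
   = (2.827 kJ/mol)(-1.452) = -4.10 kJ/mol
ΔG < 0, so the forward reaction is spontaneous (proceeds forward).

ΔG = -4.10 kJ/mol; the forward reaction is spontaneous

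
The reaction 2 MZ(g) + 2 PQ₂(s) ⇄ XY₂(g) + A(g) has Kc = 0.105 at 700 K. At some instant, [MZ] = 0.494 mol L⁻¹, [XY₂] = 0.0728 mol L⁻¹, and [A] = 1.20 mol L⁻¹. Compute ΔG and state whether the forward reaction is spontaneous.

ΔG = 7.14 kJ/mol; the forward reaction is non-spontaneous

(PQ₂ is a pure solid — omitted from Qc.)
Qc = [XY₂]·[A] / [MZ]² = (0.0728)·(1.20) / (0.494)² = 0.358
ΔG = RT ln(Qc/Kc) = (8.314 J mol⁻¹ K⁻¹)(700 K) × ln(0.358/0.105)
   = (5.820 kJ/mol)(1.227) = 7.14 kJ/mol
ΔG > 0, so the forward reaction is non-spontaneous (proceeds in reverse).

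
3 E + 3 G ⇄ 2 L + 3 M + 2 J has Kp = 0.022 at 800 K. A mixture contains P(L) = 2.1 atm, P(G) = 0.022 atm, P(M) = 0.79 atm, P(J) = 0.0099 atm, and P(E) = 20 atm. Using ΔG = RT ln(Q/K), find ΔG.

Qp = P(L)²·P(M)³·P(J)² / (P(E)³·P(G)³) = (2.1)²·(0.79)³·(0.0099)² / ((20)³·(0.022)³) = 0.00250
ΔG = RT ln(Qp/Kp) = (8.314 J mol⁻¹ K⁻¹)(800 K) × ln(0.00250/0.022)
   = (6.651 kJ/mol)(-2.175) = -14.5 kJ/mol
ΔG < 0, so the forward reaction is spontaneous (proceeds forward).

ΔG = -14.5 kJ/mol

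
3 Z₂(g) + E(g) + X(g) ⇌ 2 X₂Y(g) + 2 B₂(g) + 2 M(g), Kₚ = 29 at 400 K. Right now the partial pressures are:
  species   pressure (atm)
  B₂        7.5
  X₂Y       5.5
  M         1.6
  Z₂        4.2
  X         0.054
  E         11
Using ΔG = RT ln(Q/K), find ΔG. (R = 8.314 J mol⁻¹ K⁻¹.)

Qₚ = P(X₂Y)²·P(B₂)²·P(M)² / (P(Z₂)³·P(E)·P(X)) = (5.5)²·(7.5)²·(1.6)² / ((4.2)³·(11)·(0.054)) = 99.0
ΔG = RT ln(Qₚ/Kₚ) = (8.314 J mol⁻¹ K⁻¹)(400 K) × ln(99.0/29)
   = (3.326 kJ/mol)(1.228) = 4.08 kJ/mol
ΔG > 0, so the forward reaction is non-spontaneous (proceeds in reverse).

ΔG = 4.08 kJ/mol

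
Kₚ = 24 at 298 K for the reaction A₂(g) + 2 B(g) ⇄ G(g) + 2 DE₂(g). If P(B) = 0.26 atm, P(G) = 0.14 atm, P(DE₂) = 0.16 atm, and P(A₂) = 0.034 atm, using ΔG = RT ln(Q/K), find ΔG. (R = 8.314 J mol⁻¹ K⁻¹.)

Qₚ = P(G)·P(DE₂)² / (P(A₂)·P(B)²) = (0.14)·(0.16)² / ((0.034)·(0.26)²) = 1.56
ΔG = RT ln(Qₚ/Kₚ) = (8.314 J mol⁻¹ K⁻¹)(298 K) × ln(1.56/24)
   = (2.478 kJ/mol)(-2.733) = -6.77 kJ/mol
ΔG < 0, so the forward reaction is spontaneous (proceeds forward).

ΔG = -6.77 kJ/mol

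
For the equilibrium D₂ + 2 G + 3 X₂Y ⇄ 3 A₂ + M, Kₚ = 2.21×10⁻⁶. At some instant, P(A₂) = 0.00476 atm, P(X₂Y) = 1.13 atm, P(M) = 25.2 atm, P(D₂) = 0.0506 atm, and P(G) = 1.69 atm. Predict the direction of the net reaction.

Qₚ = P(A₂)³·P(M) / (P(D₂)·P(G)²·P(X₂Y)³) = (0.00476)³·(25.2) / ((0.0506)·(1.69)²·(1.13)³) = 1.30×10⁻⁵
Qₚ = 1.30×10⁻⁵ > Kₚ = 2.21×10⁻⁶, so the reverse reaction proceeds.

in the reverse direction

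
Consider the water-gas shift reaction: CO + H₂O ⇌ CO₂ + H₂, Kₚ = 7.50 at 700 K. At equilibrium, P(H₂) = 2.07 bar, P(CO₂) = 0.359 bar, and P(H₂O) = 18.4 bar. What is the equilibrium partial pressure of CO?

At equilibrium, Kₚ = P(CO₂)·P(H₂) / (P(CO)·P(H₂O)) = 7.50.
(0.359)·(2.07) / ((P(CO))·(18.4)) = 7.50
P(CO) = 0.00538 bar

P(CO) = 0.00538 bar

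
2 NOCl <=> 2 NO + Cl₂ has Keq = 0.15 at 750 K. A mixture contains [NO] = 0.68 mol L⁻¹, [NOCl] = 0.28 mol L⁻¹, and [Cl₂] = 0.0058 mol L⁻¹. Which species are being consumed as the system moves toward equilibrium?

NOCl (reactants)

Q = [NO]²·[Cl₂] / [NOCl]² = (0.68)²·(0.0058) / (0.28)² = 0.034
Q = 0.034 < Keq = 0.15: net forward reaction.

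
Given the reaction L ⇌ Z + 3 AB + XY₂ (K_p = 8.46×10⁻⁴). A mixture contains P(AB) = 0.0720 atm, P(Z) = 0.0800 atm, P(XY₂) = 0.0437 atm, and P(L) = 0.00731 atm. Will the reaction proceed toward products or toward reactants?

toward products

Q_p = P(Z)·P(AB)³·P(XY₂) / P(L) = (0.0800)·(0.0720)³·(0.0437) / (0.00731) = 1.79×10⁻⁴
Q_p = 1.79×10⁻⁴ < K_p = 8.46×10⁻⁴, so the forward reaction proceeds.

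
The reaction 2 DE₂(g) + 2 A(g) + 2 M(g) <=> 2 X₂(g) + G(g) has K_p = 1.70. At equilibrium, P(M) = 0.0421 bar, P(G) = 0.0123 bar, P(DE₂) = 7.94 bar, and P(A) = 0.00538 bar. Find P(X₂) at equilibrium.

P(X₂) = 0.0211 bar

At equilibrium, K_p = P(X₂)²·P(G) / (P(DE₂)²·P(A)²·P(M)²) = 1.70.
(P(X₂))²·(0.0123) / ((7.94)²·(0.00538)²·(0.0421)²) = 1.70
P(X₂)² = 4.47e-4 ⇒ P(X₂) = 0.0211 bar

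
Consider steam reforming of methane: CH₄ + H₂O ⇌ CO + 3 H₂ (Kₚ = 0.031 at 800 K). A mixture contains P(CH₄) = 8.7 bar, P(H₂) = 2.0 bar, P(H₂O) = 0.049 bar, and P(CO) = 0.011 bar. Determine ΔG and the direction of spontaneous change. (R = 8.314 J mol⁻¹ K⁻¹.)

ΔG = 12.6 kJ/mol; the forward reaction is non-spontaneous

Qₚ = P(CO)·P(H₂)³ / (P(CH₄)·P(H₂O)) = (0.011)·(2.0)³ / ((8.7)·(0.049)) = 0.206
ΔG = RT ln(Qₚ/Kₚ) = (8.314 J mol⁻¹ K⁻¹)(800 K) × ln(0.206/0.031)
   = (6.651 kJ/mol)(1.894) = 12.6 kJ/mol
ΔG > 0, so the forward reaction is non-spontaneous (proceeds in reverse).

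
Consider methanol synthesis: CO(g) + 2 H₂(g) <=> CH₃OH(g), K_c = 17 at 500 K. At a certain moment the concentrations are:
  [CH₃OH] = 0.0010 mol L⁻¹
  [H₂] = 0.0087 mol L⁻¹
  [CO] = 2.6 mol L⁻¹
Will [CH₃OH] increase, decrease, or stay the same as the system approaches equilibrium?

increase

Q_c = [CH₃OH] / ([CO]·[H₂]²) = (0.0010) / ((2.6)·(0.0087)²) = 5.1
Q_c = 5.1 < K_c = 17: net forward reaction.
CH₃OH is a product, so it increases.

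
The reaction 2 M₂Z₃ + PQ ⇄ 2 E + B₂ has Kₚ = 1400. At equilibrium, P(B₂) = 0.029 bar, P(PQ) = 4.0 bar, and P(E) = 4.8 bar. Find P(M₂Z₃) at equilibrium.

At equilibrium, Kₚ = P(E)²·P(B₂) / (P(M₂Z₃)²·P(PQ)) = 1400.
(4.8)²·(0.029) / ((P(M₂Z₃))²·(4.0)) = 1400
P(M₂Z₃)² = 1.19×10⁻⁴ ⇒ P(M₂Z₃) = 0.011 bar

P(M₂Z₃) = 0.011 bar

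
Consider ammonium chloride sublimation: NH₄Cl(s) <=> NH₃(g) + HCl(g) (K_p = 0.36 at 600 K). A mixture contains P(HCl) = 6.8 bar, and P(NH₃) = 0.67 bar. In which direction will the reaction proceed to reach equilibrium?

(NH₄Cl is a pure solid — omitted from Q_p.)
Q_p = P(NH₃)·P(HCl) = (0.67)·(6.8) = 4.6
Q_p = 4.6 > K_p = 0.36, so the reverse reaction proceeds.

in the reverse direction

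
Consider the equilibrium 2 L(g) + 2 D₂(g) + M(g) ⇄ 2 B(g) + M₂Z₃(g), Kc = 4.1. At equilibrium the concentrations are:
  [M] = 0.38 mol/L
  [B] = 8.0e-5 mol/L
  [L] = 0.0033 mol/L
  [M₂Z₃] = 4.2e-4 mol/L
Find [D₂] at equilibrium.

At equilibrium, Kc = [B]²·[M₂Z₃] / ([L]²·[D₂]²·[M]) = 4.1.
(8.0e-5)²·(4.2e-4) / ((0.0033)²·([D₂])²·(0.38)) = 4.1
[D₂]² = 1.58e-7 ⇒ [D₂] = 4.0e-4 mol/L

[D₂] = 4.0e-4 mol/L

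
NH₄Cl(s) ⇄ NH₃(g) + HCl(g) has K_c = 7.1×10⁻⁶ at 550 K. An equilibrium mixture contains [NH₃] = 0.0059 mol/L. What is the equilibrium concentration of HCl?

(NH₄Cl is a pure solid — omitted from K_c.)
At equilibrium, K_c = [NH₃]·[HCl] = 7.1×10⁻⁶.
(0.0059)·([HCl]) = 7.1×10⁻⁶
[HCl] = 0.00120 = 0.0012 mol/L

[HCl] = 0.0012 mol/L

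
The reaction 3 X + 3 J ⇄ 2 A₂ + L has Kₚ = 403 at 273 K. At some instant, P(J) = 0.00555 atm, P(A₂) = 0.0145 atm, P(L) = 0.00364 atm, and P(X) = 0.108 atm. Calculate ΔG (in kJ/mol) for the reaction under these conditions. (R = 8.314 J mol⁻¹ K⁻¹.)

ΔG = 4.94 kJ/mol

Qₚ = P(A₂)²·P(L) / (P(X)³·P(J)³) = (0.0145)²·(0.00364) / ((0.108)³·(0.00555)³) = 3550
ΔG = RT ln(Qₚ/Kₚ) = (8.314 J mol⁻¹ K⁻¹)(273 K) × ln(3550/403)
   = (2.270 kJ/mol)(2.176) = 4.94 kJ/mol
ΔG > 0, so the forward reaction is non-spontaneous (proceeds in reverse).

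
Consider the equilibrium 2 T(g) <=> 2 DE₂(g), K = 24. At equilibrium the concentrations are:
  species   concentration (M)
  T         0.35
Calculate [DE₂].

At equilibrium, K = [DE₂]² / [T]² = 24.
([DE₂])² / (0.35)² = 24
[DE₂]² = 2.94 ⇒ [DE₂] = 1.7 M

[DE₂] = 1.7 M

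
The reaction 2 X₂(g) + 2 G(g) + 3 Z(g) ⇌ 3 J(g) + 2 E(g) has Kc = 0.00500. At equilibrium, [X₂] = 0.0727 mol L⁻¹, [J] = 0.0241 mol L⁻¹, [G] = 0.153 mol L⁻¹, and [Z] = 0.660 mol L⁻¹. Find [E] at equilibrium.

At equilibrium, Kc = [J]³·[E]² / ([X₂]²·[G]²·[Z]³) = 0.00500.
(0.0241)³·([E])² / ((0.0727)²·(0.153)²·(0.660)³) = 0.00500
[E]² = 0.0127 ⇒ [E] = 0.113 mol L⁻¹

[E] = 0.113 mol L⁻¹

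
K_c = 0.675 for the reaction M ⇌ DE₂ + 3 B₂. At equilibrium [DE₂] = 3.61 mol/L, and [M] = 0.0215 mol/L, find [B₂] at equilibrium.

At equilibrium, K_c = [DE₂]·[B₂]³ / [M] = 0.675.
(3.61)·([B₂])³ / (0.0215) = 0.675
[B₂]³ = 0.00402 ⇒ [B₂] = 0.159 mol/L

[B₂] = 0.159 mol/L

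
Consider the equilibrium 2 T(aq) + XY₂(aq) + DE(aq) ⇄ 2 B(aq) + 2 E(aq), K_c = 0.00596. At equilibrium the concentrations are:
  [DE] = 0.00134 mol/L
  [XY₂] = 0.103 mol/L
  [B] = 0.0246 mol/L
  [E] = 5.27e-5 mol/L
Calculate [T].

At equilibrium, K_c = [B]²·[E]² / ([T]²·[XY₂]·[DE]) = 0.00596.
(0.0246)²·(5.27e-5)² / (([T])²·(0.103)·(0.00134)) = 0.00596
[T]² = 2.04e-6 ⇒ [T] = 0.00143 mol/L

[T] = 0.00143 mol/L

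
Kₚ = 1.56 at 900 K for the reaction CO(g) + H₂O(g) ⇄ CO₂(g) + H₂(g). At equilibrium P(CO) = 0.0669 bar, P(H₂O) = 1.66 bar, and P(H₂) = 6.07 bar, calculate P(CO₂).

At equilibrium, Kₚ = P(CO₂)·P(H₂) / (P(CO)·P(H₂O)) = 1.56.
(P(CO₂))·(6.07) / ((0.0669)·(1.66)) = 1.56
P(CO₂) = 0.0285 bar

P(CO₂) = 0.0285 bar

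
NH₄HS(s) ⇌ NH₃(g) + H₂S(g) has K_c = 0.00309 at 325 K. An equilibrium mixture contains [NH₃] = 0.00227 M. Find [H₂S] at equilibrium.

(NH₄HS is a pure solid — omitted from K_c.)
At equilibrium, K_c = [NH₃]·[H₂S] = 0.00309.
(0.00227)·([H₂S]) = 0.00309
[H₂S] = 1.36 M

[H₂S] = 1.36 M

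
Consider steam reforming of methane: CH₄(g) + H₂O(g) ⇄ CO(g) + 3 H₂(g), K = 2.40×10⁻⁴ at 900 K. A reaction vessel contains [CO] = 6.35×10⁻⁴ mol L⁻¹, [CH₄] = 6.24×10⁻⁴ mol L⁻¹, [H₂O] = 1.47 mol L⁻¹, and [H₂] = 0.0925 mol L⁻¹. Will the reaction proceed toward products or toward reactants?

Q = [CO]·[H₂]³ / ([CH₄]·[H₂O]) = (6.35×10⁻⁴)·(0.0925)³ / ((6.24×10⁻⁴)·(1.47)) = 5.48×10⁻⁴
Q = 5.48×10⁻⁴ > K = 2.40×10⁻⁴, so the reverse reaction proceeds.

reverse (toward reactants)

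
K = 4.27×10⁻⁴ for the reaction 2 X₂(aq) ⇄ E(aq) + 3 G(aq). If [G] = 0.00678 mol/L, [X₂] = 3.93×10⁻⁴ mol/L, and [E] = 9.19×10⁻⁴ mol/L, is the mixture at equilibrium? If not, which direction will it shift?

no; Q > K, reaction proceeds in reverse

Q = [E]·[G]³ / [X₂]² = (9.19×10⁻⁴)·(0.00678)³ / (3.93×10⁻⁴)² = 0.00185
Q = 0.00185 > K = 4.27×10⁻⁴: net reverse reaction.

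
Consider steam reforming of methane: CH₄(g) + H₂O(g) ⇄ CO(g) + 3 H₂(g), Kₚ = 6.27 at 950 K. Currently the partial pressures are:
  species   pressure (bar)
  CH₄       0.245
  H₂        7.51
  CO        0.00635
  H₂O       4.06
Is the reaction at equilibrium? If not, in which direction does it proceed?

Qₚ = P(CO)·P(H₂)³ / (P(CH₄)·P(H₂O)) = (0.00635)·(7.51)³ / ((0.245)·(4.06)) = 2.70
Qₚ = 2.70 < Kₚ = 6.27, so the forward reaction proceeds.

in the forward direction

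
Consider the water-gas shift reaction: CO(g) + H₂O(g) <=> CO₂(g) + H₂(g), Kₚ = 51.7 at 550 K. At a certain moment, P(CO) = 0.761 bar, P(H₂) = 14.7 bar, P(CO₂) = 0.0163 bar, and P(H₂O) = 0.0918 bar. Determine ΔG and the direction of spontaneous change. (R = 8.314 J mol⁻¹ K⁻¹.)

ΔG = -12.4 kJ/mol; the forward reaction is spontaneous

Qₚ = P(CO₂)·P(H₂) / (P(CO)·P(H₂O)) = (0.0163)·(14.7) / ((0.761)·(0.0918)) = 3.43
ΔG = RT ln(Qₚ/Kₚ) = (8.314 J mol⁻¹ K⁻¹)(550 K) × ln(3.43/51.7)
   = (4.573 kJ/mol)(-2.713) = -12.4 kJ/mol
ΔG < 0, so the forward reaction is spontaneous (proceeds forward).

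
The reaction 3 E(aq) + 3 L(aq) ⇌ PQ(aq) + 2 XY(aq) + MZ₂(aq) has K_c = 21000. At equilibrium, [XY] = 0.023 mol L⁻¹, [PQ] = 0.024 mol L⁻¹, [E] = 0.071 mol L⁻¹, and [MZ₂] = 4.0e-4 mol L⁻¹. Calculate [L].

[L] = 8.8e-4 mol L⁻¹

At equilibrium, K_c = [PQ]·[XY]²·[MZ₂] / ([E]³·[L]³) = 21000.
(0.024)·(0.023)²·(4.0e-4) / ((0.071)³·([L])³) = 21000
[L]³ = 6.76e-10 ⇒ [L] = 8.8e-4 mol L⁻¹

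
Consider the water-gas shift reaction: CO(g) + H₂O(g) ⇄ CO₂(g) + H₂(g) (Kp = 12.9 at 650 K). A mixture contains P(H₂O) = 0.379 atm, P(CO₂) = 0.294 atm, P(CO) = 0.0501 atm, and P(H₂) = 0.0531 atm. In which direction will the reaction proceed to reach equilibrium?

Qp = P(CO₂)·P(H₂) / (P(CO)·P(H₂O)) = (0.294)·(0.0531) / ((0.0501)·(0.379)) = 0.822
Qp = 0.822 < Kp = 12.9, so the forward reaction proceeds.

to the right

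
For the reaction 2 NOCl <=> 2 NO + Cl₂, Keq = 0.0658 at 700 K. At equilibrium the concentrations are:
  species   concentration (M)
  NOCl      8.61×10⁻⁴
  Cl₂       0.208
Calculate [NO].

[NO] = 4.84×10⁻⁴ M

At equilibrium, Keq = [NO]²·[Cl₂] / [NOCl]² = 0.0658.
([NO])²·(0.208) / (8.61×10⁻⁴)² = 0.0658
[NO]² = 2.35×10⁻⁷ ⇒ [NO] = 4.84×10⁻⁴ M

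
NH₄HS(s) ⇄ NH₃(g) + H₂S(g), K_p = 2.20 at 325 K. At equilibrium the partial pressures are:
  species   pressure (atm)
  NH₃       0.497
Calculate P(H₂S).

(NH₄HS is a pure solid — omitted from K_p.)
At equilibrium, K_p = P(NH₃)·P(H₂S) = 2.20.
(0.497)·(P(H₂S)) = 2.20
P(H₂S) = 4.43 atm

P(H₂S) = 4.43 atm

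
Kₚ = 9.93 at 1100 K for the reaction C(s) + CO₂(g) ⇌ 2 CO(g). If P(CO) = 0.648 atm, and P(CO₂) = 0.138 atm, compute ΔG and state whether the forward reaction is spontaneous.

ΔG = -10.8 kJ/mol; the forward reaction is spontaneous

(C is a pure solid — omitted from Qₚ.)
Qₚ = P(CO)² / P(CO₂) = (0.648)² / (0.138) = 3.04
ΔG = RT ln(Qₚ/Kₚ) = (8.314 J mol⁻¹ K⁻¹)(1100 K) × ln(3.04/9.93)
   = (9.145 kJ/mol)(-1.184) = -10.8 kJ/mol
ΔG < 0, so the forward reaction is spontaneous (proceeds forward).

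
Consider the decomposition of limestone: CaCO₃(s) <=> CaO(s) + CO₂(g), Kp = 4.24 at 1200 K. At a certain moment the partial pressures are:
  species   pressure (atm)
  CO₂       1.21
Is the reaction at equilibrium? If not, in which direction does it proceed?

(CaCO₃, CaO are pure solids — omitted from Qp.)
Qp = P(CO₂) = 1.21
Qp = 1.21 < Kp = 4.24, so the forward reaction proceeds.

in the forward direction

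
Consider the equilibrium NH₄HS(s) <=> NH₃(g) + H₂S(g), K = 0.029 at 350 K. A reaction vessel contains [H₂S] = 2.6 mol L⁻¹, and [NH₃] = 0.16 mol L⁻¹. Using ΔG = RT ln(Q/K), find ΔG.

(NH₄HS is a pure solid — omitted from Q.)
Q = [NH₃]·[H₂S] = (0.16)·(2.6) = 0.416
ΔG = RT ln(Q/K) = (8.314 J mol⁻¹ K⁻¹)(350 K) × ln(0.416/0.029)
   = (2.910 kJ/mol)(2.663) = 7.75 kJ/mol
ΔG > 0, so the forward reaction is non-spontaneous (proceeds in reverse).

ΔG = 7.75 kJ/mol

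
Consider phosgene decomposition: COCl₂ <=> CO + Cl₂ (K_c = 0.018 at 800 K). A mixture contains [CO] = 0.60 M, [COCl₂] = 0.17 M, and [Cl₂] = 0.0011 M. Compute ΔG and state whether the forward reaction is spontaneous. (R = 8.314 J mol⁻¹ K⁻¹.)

Q_c = [CO]·[Cl₂] / [COCl₂] = (0.60)·(0.0011) / (0.17) = 0.00388
ΔG = RT ln(Q_c/K_c) = (8.314 J mol⁻¹ K⁻¹)(800 K) × ln(0.00388/0.018)
   = (6.651 kJ/mol)(-1.535) = -10.2 kJ/mol
ΔG < 0, so the forward reaction is spontaneous (proceeds forward).

ΔG = -10.2 kJ/mol; the forward reaction is spontaneous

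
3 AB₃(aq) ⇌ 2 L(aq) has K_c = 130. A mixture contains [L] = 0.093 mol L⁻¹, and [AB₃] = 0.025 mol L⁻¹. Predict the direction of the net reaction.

to the left

Q_c = [L]² / [AB₃]³ = (0.093)² / (0.025)³ = 550
Q_c = 550 > K_c = 130, so the reverse reaction proceeds.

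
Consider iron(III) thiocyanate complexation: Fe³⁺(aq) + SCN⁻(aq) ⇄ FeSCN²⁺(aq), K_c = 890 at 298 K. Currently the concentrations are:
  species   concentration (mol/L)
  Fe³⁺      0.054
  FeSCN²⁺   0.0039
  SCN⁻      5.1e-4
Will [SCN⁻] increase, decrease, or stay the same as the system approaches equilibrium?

Q_c = [FeSCN²⁺] / ([Fe³⁺]·[SCN⁻]) = (0.0039) / ((0.054)·(5.1e-4)) = 140
Q_c = 140 < K_c = 890: net forward reaction.
SCN⁻ is a reactant, so it decreases.

decrease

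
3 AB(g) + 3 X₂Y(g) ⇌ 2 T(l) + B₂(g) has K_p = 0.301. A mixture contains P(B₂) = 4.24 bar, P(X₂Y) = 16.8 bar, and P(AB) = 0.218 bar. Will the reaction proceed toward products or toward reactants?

(T is a pure liquid — omitted from Q_p.)
Q_p = P(B₂) / (P(AB)³·P(X₂Y)³) = (4.24) / ((0.218)³·(16.8)³) = 0.0863
Q_p = 0.0863 < K_p = 0.301, so the forward reaction proceeds.

to the right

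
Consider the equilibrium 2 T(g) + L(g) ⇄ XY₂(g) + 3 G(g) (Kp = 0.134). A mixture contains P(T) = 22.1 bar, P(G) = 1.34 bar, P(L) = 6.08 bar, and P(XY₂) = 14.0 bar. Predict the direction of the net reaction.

forward (toward products)

Qp = P(XY₂)·P(G)³ / (P(T)²·P(L)) = (14.0)·(1.34)³ / ((22.1)²·(6.08)) = 0.0113
Qp = 0.0113 < Kp = 0.134, so the forward reaction proceeds.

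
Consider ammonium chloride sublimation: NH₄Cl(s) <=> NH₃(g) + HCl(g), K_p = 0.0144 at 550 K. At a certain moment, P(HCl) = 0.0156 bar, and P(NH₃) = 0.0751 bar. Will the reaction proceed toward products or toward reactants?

toward products

(NH₄Cl is a pure solid — omitted from Q_p.)
Q_p = P(NH₃)·P(HCl) = (0.0751)·(0.0156) = 0.00117
Q_p = 0.00117 < K_p = 0.0144, so the forward reaction proceeds.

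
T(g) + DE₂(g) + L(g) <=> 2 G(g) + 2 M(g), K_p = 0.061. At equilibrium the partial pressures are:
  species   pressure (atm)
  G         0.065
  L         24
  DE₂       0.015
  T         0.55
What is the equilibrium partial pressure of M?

P(M) = 1.7 atm

At equilibrium, K_p = P(G)²·P(M)² / (P(T)·P(DE₂)·P(L)) = 0.061.
(0.065)²·(P(M))² / ((0.55)·(0.015)·(24)) = 0.061
P(M)² = 2.86 ⇒ P(M) = 1.7 atm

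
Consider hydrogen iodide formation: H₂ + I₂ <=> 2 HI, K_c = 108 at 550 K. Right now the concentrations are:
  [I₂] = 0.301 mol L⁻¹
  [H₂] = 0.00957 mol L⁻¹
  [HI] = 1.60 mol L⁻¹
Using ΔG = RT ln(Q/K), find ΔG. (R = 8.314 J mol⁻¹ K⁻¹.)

ΔG = 9.64 kJ/mol

Q_c = [HI]² / ([H₂]·[I₂]) = (1.60)² / ((0.00957)·(0.301)) = 889
ΔG = RT ln(Q_c/K_c) = (8.314 J mol⁻¹ K⁻¹)(550 K) × ln(889/108)
   = (4.573 kJ/mol)(2.108) = 9.64 kJ/mol
ΔG > 0, so the forward reaction is non-spontaneous (proceeds in reverse).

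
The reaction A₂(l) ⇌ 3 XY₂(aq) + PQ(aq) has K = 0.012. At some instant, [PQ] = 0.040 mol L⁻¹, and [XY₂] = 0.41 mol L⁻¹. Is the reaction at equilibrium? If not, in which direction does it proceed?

(A₂ is a pure liquid — omitted from Q.)
Q = [XY₂]³·[PQ] = (0.41)³·(0.040) = 0.0028
Q = 0.0028 < K = 0.012, so the forward reaction proceeds.

toward products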